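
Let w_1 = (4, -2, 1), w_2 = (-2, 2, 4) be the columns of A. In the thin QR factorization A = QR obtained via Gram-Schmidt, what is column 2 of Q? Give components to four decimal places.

e_2 = (-0.1040, 0.2705, 0.9571)

e_1 = w_1/‖w_1‖ = (4, -2, 1)/4.5826 = (0.8729, -0.4364, 0.2182).
r_{12} = e_1·w_2 = -1.7457.
u_2 = w_2 + 1.7457·e_1 = (-0.4762, 1.2381, 4.3810).
‖u_2‖ = 4.5774, so e_2 = (-0.1040, 0.2705, 0.9571).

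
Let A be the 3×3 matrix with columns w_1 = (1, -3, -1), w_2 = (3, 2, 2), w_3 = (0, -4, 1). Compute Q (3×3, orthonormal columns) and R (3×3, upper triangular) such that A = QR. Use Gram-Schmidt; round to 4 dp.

w_1 = (1, -3, -1); ‖w_1‖ = 3.3166, so e_1 = (0.3015, -0.9045, -0.3015).
e_1·w_2 = 0.3015·3 + (-0.9045)·2 + (-0.3015)·2 = -1.5076.
u_2 = w_2 + 1.5076·e_1 = (3.4545, 0.6364, 1.5455).
‖u_2‖ = 3.8376, so e_2 = (0.9002, 0.1658, 0.4027).
e_1·w_3 = 0.3015·0 + (-0.9045)·(-4) + (-0.3015)·1 = 3.3166; e_2·w_3 = 0.9002·0 + 0.1658·(-4) + 0.4027·1 = -0.2606.
u_3 = w_3 − 3.3166·e_1 + 0.2606·e_2 = (-0.7654, -0.9568, 2.1049).
‖u_3‖ = 2.4356, so e_3 = (-0.3143, -0.3928, 0.8642).

Q = [[0.3015, 0.9002, -0.3143], [-0.9045, 0.1658, -0.3928], [-0.3015, 0.4027, 0.8642]], R = [[3.3166, -1.5076, 3.3166], [0.0000, 3.8376, -0.2606], [0.0000, 0.0000, 2.4356]]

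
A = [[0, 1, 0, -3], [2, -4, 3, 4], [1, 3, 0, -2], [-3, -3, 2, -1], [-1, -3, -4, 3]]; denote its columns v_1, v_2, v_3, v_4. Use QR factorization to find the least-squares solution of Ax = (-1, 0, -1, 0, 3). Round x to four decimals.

x = (-0.2286, -0.1086, -0.3849, 0.2881)

e_1 = v_1/‖v_1‖ = (0, 2, 1, -3, -1)/3.8730 = (0.0000, 0.5164, 0.2582, -0.7746, -0.2582).
r_{12} = e_1·v_2 = 1.8074.
u_2 = v_2 − 1.8074·e_1 = (1.0000, -4.9333, 2.5333, -1.6000, -2.5333).
‖u_2‖ = 6.3823, so e_2 = (0.1567, -0.7730, 0.3969, -0.2507, -0.3969).
r_{13} = e_1·v_3 = 1.0328; r_{23} = e_2·v_3 = -1.2326.
u_3 = v_3 − 1.0328·e_1 + 1.2326·e_2 = (0.1931, 1.5139, 0.2226, 2.4910, -4.2226).
‖u_3‖ = 5.1395, so e_3 = (0.0376, 0.2946, 0.0433, 0.4847, -0.8216).
r_{14} = e_1·v_4 = 1.5492; r_{24} = e_2·v_4 = -5.2959; r_{34} = e_3·v_4 = -1.9706.
u_4 = v_4 − 1.5492·e_1 + 5.2959·e_2 + 1.9706·e_3 = (-2.0962, -0.3132, -0.2125, -0.1726, -0.3211).
‖u_4‖ = 2.1610, so e_4 = (-0.9700, -0.1449, -0.0983, -0.0799, -0.1486).
Qᵀb = (-1.0328, -1.7444, -2.5457, 0.6225).
Back-substitute: x_4 = 0.6225/2.1610 = 0.2881.
x_3 = (-2.5457 + 1.9706·0.2881)/5.1395 = -0.3849.
x_2 = (-1.7444 + 1.2326·(-0.3849) + 5.2959·0.2881)/6.3823 = -0.1086.
x_1 = (-1.0328 − 1.8074·(-0.1086) − 1.0328·(-0.3849) − 1.5492·0.2881)/3.8730 = -0.2286.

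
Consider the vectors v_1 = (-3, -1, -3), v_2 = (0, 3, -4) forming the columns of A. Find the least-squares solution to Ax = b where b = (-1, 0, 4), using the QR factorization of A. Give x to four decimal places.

q_1 = v_1/‖v_1‖ = (-3, -1, -3)/4.3589 = (-0.6882, -0.2294, -0.6882).
r_{12} = q_1·v_2 = 2.0647.
u_2 = v_2 − 2.0647·q_1 = (1.4211, 3.4737, -2.5789).
‖u_2‖ = 4.5538, so q_2 = (0.3121, 0.7628, -0.5663).
Qᵀb = (-2.0647, -2.5774).
Back-substitute: x_2 = -2.5774/4.5538 = -0.5660.
x_1 = (-2.0647 − 2.0647·(-0.5660))/4.3589 = -0.2056.

x = (-0.2056, -0.5660)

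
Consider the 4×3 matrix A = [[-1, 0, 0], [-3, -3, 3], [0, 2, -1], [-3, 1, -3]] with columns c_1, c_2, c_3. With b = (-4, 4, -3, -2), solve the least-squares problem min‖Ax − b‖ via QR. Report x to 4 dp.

x = (0.5820, -2.1765, -0.4985)

c_1 = (-1, -3, 0, -3); ‖c_1‖ = 4.3589, so e_1 = (-0.2294, -0.6882, 0.0000, -0.6882).
e_1·c_2 = (-0.2294)·0 + (-0.6882)·(-3) + 0.0000·2 + (-0.6882)·1 = 1.3765.
u_2 = c_2 − 1.3765·e_1 = (0.3158, -2.0526, 2.0000, 1.9474).
‖u_2‖ = 3.4793, so e_2 = (0.0908, -0.5900, 0.5748, 0.5597).
e_1·c_3 = (-0.2294)·0 + (-0.6882)·3 + 0.0000·(-1) + (-0.6882)·(-3) = 0.0000; e_2·c_3 = 0.0908·0 + (-0.5900)·3 + 0.5748·(-1) + 0.5597·(-3) = -4.0238.
u_3 = c_3 + 0.0000·e_1 + 4.0238·e_2 = (0.3652, 0.6261, 1.3130, -0.7478).
‖u_3‖ = 1.6759, so e_3 = (0.2179, 0.3736, 0.7835, -0.4462).
Qᵀb = (-0.4588, -5.5668, -0.8354).
Back-substitute: x_3 = -0.8354/1.6759 = -0.4985.
x_2 = (-5.5668 + 4.0238·(-0.4985))/3.4793 = -2.1765.
x_1 = (-0.4588 − 1.3765·(-2.1765) + 0.0000·(-0.4985))/4.3589 = 0.5820.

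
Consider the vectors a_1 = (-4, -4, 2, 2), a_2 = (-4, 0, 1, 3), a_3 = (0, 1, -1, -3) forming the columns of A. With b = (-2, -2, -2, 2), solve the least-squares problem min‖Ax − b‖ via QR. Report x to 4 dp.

a_1 = (-4, -4, 2, 2); ‖a_1‖ = 6.3246, so e_1 = (-0.6325, -0.6325, 0.3162, 0.3162).
e_1·a_2 = (-0.6325)·(-4) + (-0.6325)·0 + 0.3162·1 + 0.3162·3 = 3.7947.
u_2 = a_2 − 3.7947·e_1 = (-1.6000, 2.4000, -0.2000, 1.8000).
‖u_2‖ = 3.4059, so e_2 = (-0.4698, 0.7047, -0.0587, 0.5285).
e_1·a_3 = (-0.6325)·0 + (-0.6325)·1 + 0.3162·(-1) + 0.3162·(-3) = -1.8974; e_2·a_3 = (-0.4698)·0 + 0.7047·1 + (-0.0587)·(-1) + 0.5285·(-3) = -0.8221.
u_3 = a_3 + 1.8974·e_1 + 0.8221·e_2 = (-1.5862, 0.3793, -0.4483, -1.9655).
‖u_3‖ = 2.5931, so e_3 = (-0.6117, 0.1463, -0.1729, -0.7580).
Qᵀb = (2.5298, 0.7047, -0.2394).
Back-substitute: x_3 = -0.2394/2.5931 = -0.0923.
x_2 = (0.7047 + 0.8221·(-0.0923))/3.4059 = 0.1846.
x_1 = (2.5298 − 3.7947·0.1846 + 1.8974·(-0.0923))/6.3246 = 0.2615.

x = (0.2615, 0.1846, -0.0923)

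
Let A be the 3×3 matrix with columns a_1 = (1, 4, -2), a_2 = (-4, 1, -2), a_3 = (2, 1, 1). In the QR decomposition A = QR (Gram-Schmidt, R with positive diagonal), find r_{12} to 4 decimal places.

r_{12} = 0.8729

a_1 = (1, 4, -2); ‖a_1‖ = 4.5826, so e_1 = (0.2182, 0.8729, -0.4364).
r_{12} = e_1·a_2 = 0.8729.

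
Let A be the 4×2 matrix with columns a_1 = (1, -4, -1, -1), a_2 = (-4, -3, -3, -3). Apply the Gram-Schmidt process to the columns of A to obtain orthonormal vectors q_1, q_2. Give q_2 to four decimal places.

q_2 = (-0.8286, -0.0092, -0.3959, -0.3959)

a_1 = (1, -4, -1, -1); ‖a_1‖ = 4.3589, so q_1 = (0.2294, -0.9177, -0.2294, -0.2294).
q_1·a_2 = 0.2294·(-4) + (-0.9177)·(-3) + (-0.2294)·(-3) + (-0.2294)·(-3) = 3.2118.
u_2 = a_2 − 3.2118·q_1 = (-4.7368, -0.0526, -2.2632, -2.2632).
‖u_2‖ = 5.7170, so q_2 = (-0.8286, -0.0092, -0.3959, -0.3959).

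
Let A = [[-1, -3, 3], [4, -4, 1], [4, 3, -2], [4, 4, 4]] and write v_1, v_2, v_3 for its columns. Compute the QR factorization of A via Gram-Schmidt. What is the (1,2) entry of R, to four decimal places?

r_{12} = 2.1429

v_1 = (-1, 4, 4, 4); ‖v_1‖ = 7.0000, so e_1 = (-0.1429, 0.5714, 0.5714, 0.5714).
r_{12} = e_1·v_2 = 2.1429.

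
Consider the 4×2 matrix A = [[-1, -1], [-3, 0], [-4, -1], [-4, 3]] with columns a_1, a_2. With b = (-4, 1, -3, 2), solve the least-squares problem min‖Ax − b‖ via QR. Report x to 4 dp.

q_1 = a_1/‖a_1‖ = (-1, -3, -4, -4)/6.4807 = (-0.1543, -0.4629, -0.6172, -0.6172).
r_{12} = q_1·a_2 = -1.0801.
u_2 = a_2 + 1.0801·q_1 = (-1.1667, -0.5000, -1.6667, 2.3333).
‖u_2‖ = 3.1358, so q_2 = (-0.3720, -0.1594, -0.5315, 0.7441).
Qᵀb = (0.7715, 4.4114).
Back-substitute: x_2 = 4.4114/3.1358 = 1.4068.
x_1 = (0.7715 + 1.0801·1.4068)/6.4807 = 0.3535.

x = (0.3535, 1.4068)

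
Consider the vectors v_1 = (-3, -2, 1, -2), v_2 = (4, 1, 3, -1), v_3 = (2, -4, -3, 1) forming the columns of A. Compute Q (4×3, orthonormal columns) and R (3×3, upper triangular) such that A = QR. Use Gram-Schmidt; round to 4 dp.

q_1 = v_1/‖v_1‖ = (-3, -2, 1, -2)/4.2426 = (-0.7071, -0.4714, 0.2357, -0.4714).
r_{12} = q_1·v_2 = -2.1213.
u_2 = v_2 + 2.1213·q_1 = (2.5000, 0.0000, 3.5000, -2.0000).
‖u_2‖ = 4.7434, so q_2 = (0.5270, 0.0000, 0.7379, -0.4216).
r_{13} = q_1·v_3 = -0.7071; r_{23} = q_2·v_3 = -1.5811.
u_3 = v_3 + 0.7071·q_1 + 1.5811·q_2 = (2.3333, -4.3333, -1.6667, 0.0000).
‖u_3‖ = 5.1962, so q_3 = (0.4491, -0.8340, -0.3208, 0.0000).

Q = [[-0.7071, 0.5270, 0.4491], [-0.4714, 0.0000, -0.8340], [0.2357, 0.7379, -0.3208], [-0.4714, -0.4216, 0.0000]], R = [[4.2426, -2.1213, -0.7071], [0.0000, 4.7434, -1.5811], [0.0000, 0.0000, 5.1962]]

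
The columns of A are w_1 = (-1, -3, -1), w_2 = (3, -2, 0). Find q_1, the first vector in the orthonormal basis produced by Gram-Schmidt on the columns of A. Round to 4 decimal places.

q_1 = (-0.3015, -0.9045, -0.3015)

q_1 = w_1/‖w_1‖ = (-1, -3, -1)/3.3166 = (-0.3015, -0.9045, -0.3015).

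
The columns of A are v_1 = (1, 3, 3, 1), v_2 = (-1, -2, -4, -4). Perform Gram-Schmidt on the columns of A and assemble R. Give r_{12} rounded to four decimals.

r_{12} = -5.1430

e_1 = v_1/‖v_1‖ = (1, 3, 3, 1)/4.4721 = (0.2236, 0.6708, 0.6708, 0.2236).
r_{12} = e_1·v_2 = -5.1430.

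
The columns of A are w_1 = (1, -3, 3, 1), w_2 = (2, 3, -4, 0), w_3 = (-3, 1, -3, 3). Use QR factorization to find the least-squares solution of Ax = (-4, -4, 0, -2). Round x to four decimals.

q_1 = w_1/‖w_1‖ = (1, -3, 3, 1)/4.4721 = (0.2236, -0.6708, 0.6708, 0.2236).
r_{12} = q_1·w_2 = -4.2485.
u_2 = w_2 + 4.2485·q_1 = (2.9500, 0.1500, -1.1500, 0.9500).
‖u_2‖ = 3.3091, so q_2 = (0.8915, 0.0453, -0.3475, 0.2871).
r_{13} = q_1·w_3 = -2.6833; r_{23} = q_2·w_3 = -0.7253.
u_3 = w_3 + 2.6833·q_1 + 0.7253·q_2 = (-1.7534, -0.7671, -1.4521, 3.8082).
‖u_3‖ = 4.5027, so q_3 = (-0.3894, -0.1704, -0.3225, 0.8458).
Qᵀb = (1.3416, -4.3214, 0.5476).
Back-substitute: x_3 = 0.5476/4.5027 = 0.1216.
x_2 = (-4.3214 + 0.7253·0.1216)/3.3091 = -1.2793.
x_1 = (1.3416 + 4.2485·(-1.2793) + 2.6833·0.1216)/4.4721 = -0.8423.

x = (-0.8423, -1.2793, 0.1216)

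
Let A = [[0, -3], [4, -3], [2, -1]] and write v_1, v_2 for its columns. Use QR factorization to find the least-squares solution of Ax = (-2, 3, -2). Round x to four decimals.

x = (0.7500, 0.5000)

v_1 = (0, 4, 2); ‖v_1‖ = 4.4721, so q_1 = (0.0000, 0.8944, 0.4472).
q_1·v_2 = 0.0000·(-3) + 0.8944·(-3) + 0.4472·(-1) = -3.1305.
u_2 = v_2 + 3.1305·q_1 = (-3.0000, -0.2000, 0.4000).
‖u_2‖ = 3.0332, so q_2 = (-0.9891, -0.0659, 0.1319).
Qᵀb = (1.7889, 1.5166).
Back-substitute: x_2 = 1.5166/3.0332 = 0.5000.
x_1 = (1.7889 + 3.1305·0.5000)/4.4721 = 0.7500.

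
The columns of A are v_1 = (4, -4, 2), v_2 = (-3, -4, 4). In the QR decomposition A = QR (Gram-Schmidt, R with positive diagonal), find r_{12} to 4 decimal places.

r_{12} = 2.0000

e_1 = v_1/‖v_1‖ = (4, -4, 2)/6.0000 = (0.6667, -0.6667, 0.3333).
r_{12} = e_1·v_2 = 2.0000.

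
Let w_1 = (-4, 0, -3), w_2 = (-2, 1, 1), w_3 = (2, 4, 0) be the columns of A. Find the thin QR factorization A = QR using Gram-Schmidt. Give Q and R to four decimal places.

w_1 = (-4, 0, -3); ‖w_1‖ = 5.0000, so q_1 = (-0.8000, 0.0000, -0.6000).
q_1·w_2 = (-0.8000)·(-2) + 0.0000·1 + (-0.6000)·1 = 1.0000.
u_2 = w_2 − 1.0000·q_1 = (-1.2000, 1.0000, 1.6000).
‖u_2‖ = 2.2361, so q_2 = (-0.5367, 0.4472, 0.7155).
q_1·w_3 = (-0.8000)·2 + 0.0000·4 + (-0.6000)·0 = -1.6000; q_2·w_3 = (-0.5367)·2 + 0.4472·4 + 0.7155·0 = 0.7155.
u_3 = w_3 + 1.6000·q_1 − 0.7155·q_2 = (1.1040, 3.6800, -1.4720).
‖u_3‖ = 4.1144, so q_3 = (0.2683, 0.8944, -0.3578).

Q = [[-0.8000, -0.5367, 0.2683], [0.0000, 0.4472, 0.8944], [-0.6000, 0.7155, -0.3578]], R = [[5.0000, 1.0000, -1.6000], [0.0000, 2.2361, 0.7155], [0.0000, 0.0000, 4.1144]]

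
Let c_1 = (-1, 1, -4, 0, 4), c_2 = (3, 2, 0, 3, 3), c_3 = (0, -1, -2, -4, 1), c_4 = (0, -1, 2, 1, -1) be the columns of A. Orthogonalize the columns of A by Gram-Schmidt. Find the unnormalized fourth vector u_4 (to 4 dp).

c_1 = (-1, 1, -4, 0, 4); ‖c_1‖ = 5.8310, so e_1 = (-0.1715, 0.1715, -0.6860, 0.0000, 0.6860).
e_1·c_2 = (-0.1715)·3 + 0.1715·2 + (-0.6860)·0 + 0.0000·3 + 0.6860·3 = 1.8865.
u_2 = c_2 − 1.8865·e_1 = (3.3235, 1.6765, 1.2941, 3.0000, 1.7059).
‖u_2‖ = 5.2384, so e_2 = (0.6345, 0.3200, 0.2470, 0.5727, 0.3256).
e_1·c_3 = (-0.1715)·0 + 0.1715·(-1) + (-0.6860)·(-2) + 0.0000·(-4) + 0.6860·1 = 1.8865; e_2·c_3 = 0.6345·0 + 0.3200·(-1) + 0.2470·(-2) + 0.5727·(-4) + 0.3256·1 = -2.7792.
u_3 = c_3 − 1.8865·e_1 + 2.7792·e_2 = (2.0868, -0.4341, -0.0193, -2.4084, 0.6109).
‖u_3‖ = 3.2737, so e_3 = (0.6375, -0.1326, -0.0059, -0.7357, 0.1866).
e_1·c_4 = (-0.1715)·0 + 0.1715·(-1) + (-0.6860)·2 + 0.0000·1 + 0.6860·(-1) = -2.2295; e_2·c_4 = 0.6345·0 + 0.3200·(-1) + 0.2470·2 + 0.5727·1 + 0.3256·(-1) = 0.4211; e_3·c_4 = 0.6375·0 + (-0.1326)·(-1) + (-0.0059)·2 + (-0.7357)·1 + 0.1866·(-1) = -0.8015.
u_4 = c_4 + 2.2295·e_1 − 0.4211·e_2 + 0.8015·e_3 = (-0.1386, -0.8587, 0.3618, 0.1692, 0.5419).

u_4 = (-0.1386, -0.8587, 0.3618, 0.1692, 0.5419)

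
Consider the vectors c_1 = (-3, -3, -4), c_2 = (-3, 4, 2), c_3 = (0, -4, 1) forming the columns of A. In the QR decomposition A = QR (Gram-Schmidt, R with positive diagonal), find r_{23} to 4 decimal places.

q_1 = c_1/‖c_1‖ = (-3, -3, -4)/5.8310 = (-0.5145, -0.5145, -0.6860).
r_{12} = q_1·c_2 = -1.8865.
u_2 = c_2 + 1.8865·q_1 = (-3.9706, 3.0294, 0.7059).
‖u_2‖ = 5.0439, so q_2 = (-0.7872, 0.6006, 0.1399).
r_{23} = q_2·c_3 = -2.2625.

r_{23} = -2.2625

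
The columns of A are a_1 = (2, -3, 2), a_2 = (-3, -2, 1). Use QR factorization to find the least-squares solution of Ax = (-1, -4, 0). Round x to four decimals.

x = (0.5043, 0.7137)

a_1 = (2, -3, 2); ‖a_1‖ = 4.1231, so e_1 = (0.4851, -0.7276, 0.4851).
e_1·a_2 = 0.4851·(-3) + (-0.7276)·(-2) + 0.4851·1 = 0.4851.
u_2 = a_2 − 0.4851·e_1 = (-3.2353, -1.6471, 0.7647).
‖u_2‖ = 3.7101, so e_2 = (-0.8720, -0.4439, 0.2061).
Qᵀb = (2.4254, 2.6478).
Back-substitute: x_2 = 2.6478/3.7101 = 0.7137.
x_1 = (2.4254 − 0.4851·0.7137)/4.1231 = 0.5043.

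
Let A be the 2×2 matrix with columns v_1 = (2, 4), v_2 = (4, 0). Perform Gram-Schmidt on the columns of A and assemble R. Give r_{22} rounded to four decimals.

r_{22} = 3.5777

e_1 = v_1/‖v_1‖ = (2, 4)/4.4721 = (0.4472, 0.8944).
r_{12} = e_1·v_2 = 1.7889.
u_2 = v_2 − 1.7889·e_1 = (3.2000, -1.6000).
r_{22} = ‖u_2‖ = 3.5777.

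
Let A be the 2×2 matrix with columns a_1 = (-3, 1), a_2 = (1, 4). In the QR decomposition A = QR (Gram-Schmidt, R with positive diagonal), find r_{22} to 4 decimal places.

r_{22} = 4.1110

q_1 = a_1/‖a_1‖ = (-3, 1)/3.1623 = (-0.9487, 0.3162).
r_{12} = q_1·a_2 = 0.3162.
u_2 = a_2 − 0.3162·q_1 = (1.3000, 3.9000).
r_{22} = ‖u_2‖ = 4.1110.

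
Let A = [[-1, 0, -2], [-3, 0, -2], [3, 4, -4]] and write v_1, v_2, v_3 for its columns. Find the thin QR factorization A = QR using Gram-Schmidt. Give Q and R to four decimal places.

e_1 = v_1/‖v_1‖ = (-1, -3, 3)/4.3589 = (-0.2294, -0.6882, 0.6882).
r_{12} = e_1·v_2 = 2.7530.
u_2 = v_2 − 2.7530·e_1 = (0.6316, 1.8947, 2.1053).
‖u_2‖ = 2.9019, so e_2 = (0.2176, 0.6529, 0.7255).
r_{13} = e_1·v_3 = -0.9177; r_{23} = e_2·v_3 = -4.6430.
u_3 = v_3 + 0.9177·e_1 + 4.6430·e_2 = (-1.2000, 0.4000, 0.0000).
‖u_3‖ = 1.2649, so e_3 = (-0.9487, 0.3162, 0.0000).

Q = [[-0.2294, 0.2176, -0.9487], [-0.6882, 0.6529, 0.3162], [0.6882, 0.7255, 0.0000]], R = [[4.3589, 2.7530, -0.9177], [0.0000, 2.9019, -4.6430], [0.0000, 0.0000, 1.2649]]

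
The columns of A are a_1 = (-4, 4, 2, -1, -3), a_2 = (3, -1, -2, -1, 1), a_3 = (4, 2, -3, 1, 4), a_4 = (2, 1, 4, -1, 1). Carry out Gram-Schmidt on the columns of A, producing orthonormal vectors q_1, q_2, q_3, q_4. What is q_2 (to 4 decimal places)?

a_1 = (-4, 4, 2, -1, -3); ‖a_1‖ = 6.7823, so q_1 = (-0.5898, 0.5898, 0.2949, -0.1474, -0.4423).
q_1·a_2 = (-0.5898)·3 + 0.5898·(-1) + 0.2949·(-2) + (-0.1474)·(-1) + (-0.4423)·1 = -3.2437.
u_2 = a_2 + 3.2437·q_1 = (1.0870, 0.9130, -1.0435, -1.4783, -0.4348).
‖u_2‖ = 2.3406, so q_2 = (0.4644, 0.3901, -0.4458, -0.6316, -0.1858).

q_2 = (0.4644, 0.3901, -0.4458, -0.6316, -0.1858)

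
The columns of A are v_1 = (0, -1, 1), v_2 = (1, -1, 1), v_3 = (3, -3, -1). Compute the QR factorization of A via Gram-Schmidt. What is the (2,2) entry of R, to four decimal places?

r_{22} = 1.0000

v_1 = (0, -1, 1); ‖v_1‖ = 1.4142, so e_1 = (0.0000, -0.7071, 0.7071).
e_1·v_2 = 0.0000·1 + (-0.7071)·(-1) + 0.7071·1 = 1.4142.
u_2 = v_2 − 1.4142·e_1 = (1.0000, 0.0000, 0.0000).
r_{22} = ‖u_2‖ = 1.0000.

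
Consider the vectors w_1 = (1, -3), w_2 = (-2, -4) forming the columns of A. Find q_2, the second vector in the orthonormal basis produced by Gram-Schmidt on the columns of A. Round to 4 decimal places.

q_1 = w_1/‖w_1‖ = (1, -3)/3.1623 = (0.3162, -0.9487).
r_{12} = q_1·w_2 = 3.1623.
u_2 = w_2 − 3.1623·q_1 = (-3.0000, -1.0000).
‖u_2‖ = 3.1623, so q_2 = (-0.9487, -0.3162).

q_2 = (-0.9487, -0.3162)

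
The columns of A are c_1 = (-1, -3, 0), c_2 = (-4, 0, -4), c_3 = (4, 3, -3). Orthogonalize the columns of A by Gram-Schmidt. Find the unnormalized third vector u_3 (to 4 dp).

u_3 = (2.8421, -0.9474, -2.8421)

c_1 = (-1, -3, 0); ‖c_1‖ = 3.1623, so q_1 = (-0.3162, -0.9487, 0.0000).
q_1·c_2 = (-0.3162)·(-4) + (-0.9487)·0 + 0.0000·(-4) = 1.2649.
u_2 = c_2 − 1.2649·q_1 = (-3.6000, 1.2000, -4.0000).
‖u_2‖ = 5.5136, so q_2 = (-0.6529, 0.2176, -0.7255).
q_1·c_3 = (-0.3162)·4 + (-0.9487)·3 + 0.0000·(-3) = -4.1110; q_2·c_3 = (-0.6529)·4 + 0.2176·3 + (-0.7255)·(-3) = 0.2176.
u_3 = c_3 + 4.1110·q_1 − 0.2176·q_2 = (2.8421, -0.9474, -2.8421).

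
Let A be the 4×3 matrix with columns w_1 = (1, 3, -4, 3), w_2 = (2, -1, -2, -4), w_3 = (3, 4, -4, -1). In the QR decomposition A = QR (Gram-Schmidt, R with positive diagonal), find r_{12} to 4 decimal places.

w_1 = (1, 3, -4, 3); ‖w_1‖ = 5.9161, so e_1 = (0.1690, 0.5071, -0.6761, 0.5071).
r_{12} = e_1·w_2 = -0.8452.

r_{12} = -0.8452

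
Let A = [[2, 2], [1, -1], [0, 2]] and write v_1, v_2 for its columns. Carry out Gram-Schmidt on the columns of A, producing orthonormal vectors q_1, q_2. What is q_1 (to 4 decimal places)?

q_1 = v_1/‖v_1‖ = (2, 1, 0)/2.2361 = (0.8944, 0.4472, 0.0000).

q_1 = (0.8944, 0.4472, 0.0000)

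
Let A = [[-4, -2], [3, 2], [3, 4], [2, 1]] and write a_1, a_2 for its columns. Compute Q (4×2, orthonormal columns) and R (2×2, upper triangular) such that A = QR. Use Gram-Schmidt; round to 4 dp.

a_1 = (-4, 3, 3, 2); ‖a_1‖ = 6.1644, so e_1 = (-0.6489, 0.4867, 0.4867, 0.3244).
e_1·a_2 = (-0.6489)·(-2) + 0.4867·2 + 0.4867·4 + 0.3244·1 = 4.5422.
u_2 = a_2 − 4.5422·e_1 = (0.9474, -0.2105, 1.7895, -0.4737).
‖u_2‖ = 2.0901, so e_2 = (0.4533, -0.1007, 0.8562, -0.2266).

Q = [[-0.6489, 0.4533], [0.4867, -0.1007], [0.4867, 0.8562], [0.3244, -0.2266]], R = [[6.1644, 4.5422], [0.0000, 2.0901]]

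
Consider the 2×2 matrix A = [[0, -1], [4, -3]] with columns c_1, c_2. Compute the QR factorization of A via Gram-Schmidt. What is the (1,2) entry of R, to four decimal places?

c_1 = (0, 4); ‖c_1‖ = 4.0000, so q_1 = (0.0000, 1.0000).
r_{12} = q_1·c_2 = -3.0000.

r_{12} = -3.0000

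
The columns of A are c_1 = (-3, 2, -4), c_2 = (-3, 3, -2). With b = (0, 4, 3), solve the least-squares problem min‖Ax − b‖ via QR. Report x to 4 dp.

c_1 = (-3, 2, -4); ‖c_1‖ = 5.3852, so q_1 = (-0.5571, 0.3714, -0.7428).
q_1·c_2 = (-0.5571)·(-3) + 0.3714·3 + (-0.7428)·(-2) = 4.2710.
u_2 = c_2 − 4.2710·q_1 = (-0.6207, 1.4138, 1.1724).
‖u_2‖ = 1.9387, so q_2 = (-0.3202, 0.7292, 0.6047).
Qᵀb = (-0.7428, 4.7312).
Back-substitute: x_2 = 4.7312/1.9387 = 2.4404.
x_1 = (-0.7428 − 4.2710·2.4404)/5.3852 = -2.0734.

x = (-2.0734, 2.4404)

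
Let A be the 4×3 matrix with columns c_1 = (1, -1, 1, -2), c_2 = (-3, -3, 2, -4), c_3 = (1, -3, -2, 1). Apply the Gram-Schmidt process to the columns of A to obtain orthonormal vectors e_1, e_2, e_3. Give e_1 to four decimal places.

e_1 = (0.3780, -0.3780, 0.3780, -0.7559)

c_1 = (1, -1, 1, -2); ‖c_1‖ = 2.6458, so e_1 = (0.3780, -0.3780, 0.3780, -0.7559).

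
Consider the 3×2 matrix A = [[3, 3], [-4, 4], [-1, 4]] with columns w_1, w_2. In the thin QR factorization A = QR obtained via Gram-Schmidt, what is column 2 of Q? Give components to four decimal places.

e_2 = (0.7081, 0.3828, 0.5933)

w_1 = (3, -4, -1); ‖w_1‖ = 5.0990, so e_1 = (0.5883, -0.7845, -0.1961).
e_1·w_2 = 0.5883·3 + (-0.7845)·4 + (-0.1961)·4 = -2.1573.
u_2 = w_2 + 2.1573·e_1 = (4.2692, 2.3077, 3.5769).
‖u_2‖ = 6.0288, so e_2 = (0.7081, 0.3828, 0.5933).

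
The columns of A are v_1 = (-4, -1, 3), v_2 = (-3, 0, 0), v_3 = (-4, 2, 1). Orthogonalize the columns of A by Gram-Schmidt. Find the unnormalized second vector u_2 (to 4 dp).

u_2 = (-1.1538, 0.4615, -1.3846)

q_1 = v_1/‖v_1‖ = (-4, -1, 3)/5.0990 = (-0.7845, -0.1961, 0.5883).
r_{12} = q_1·v_2 = 2.3534.
u_2 = v_2 − 2.3534·q_1 = (-1.1538, 0.4615, -1.3846).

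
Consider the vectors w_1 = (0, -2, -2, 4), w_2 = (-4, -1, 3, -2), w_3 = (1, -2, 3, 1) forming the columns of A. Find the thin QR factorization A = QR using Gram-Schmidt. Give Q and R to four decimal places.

q_1 = w_1/‖w_1‖ = (0, -2, -2, 4)/4.8990 = (0.0000, -0.4082, -0.4082, 0.8165).
r_{12} = q_1·w_2 = -2.4495.
u_2 = w_2 + 2.4495·q_1 = (-4.0000, -2.0000, 2.0000, 0.0000).
‖u_2‖ = 4.8990, so q_2 = (-0.8165, -0.4082, 0.4082, 0.0000).
r_{13} = q_1·w_3 = 0.4082; r_{23} = q_2·w_3 = 1.2247.
u_3 = w_3 − 0.4082·q_1 − 1.2247·q_2 = (2.0000, -1.3333, 2.6667, 0.6667).
‖u_3‖ = 3.6515, so q_3 = (0.5477, -0.3651, 0.7303, 0.1826).

Q = [[0.0000, -0.8165, 0.5477], [-0.4082, -0.4082, -0.3651], [-0.4082, 0.4082, 0.7303], [0.8165, 0.0000, 0.1826]], R = [[4.8990, -2.4495, 0.4082], [0.0000, 4.8990, 1.2247], [0.0000, 0.0000, 3.6515]]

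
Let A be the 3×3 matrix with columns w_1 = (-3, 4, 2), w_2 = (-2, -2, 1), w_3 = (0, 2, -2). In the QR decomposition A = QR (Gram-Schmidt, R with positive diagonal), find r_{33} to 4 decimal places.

r_{33} = 1.8570

w_1 = (-3, 4, 2); ‖w_1‖ = 5.3852, so q_1 = (-0.5571, 0.7428, 0.3714).
q_1·w_2 = (-0.5571)·(-2) + 0.7428·(-2) + 0.3714·1 = 0.0000.
u_2 = w_2 + 0.0000·q_1 = (-2.0000, -2.0000, 1.0000).
‖u_2‖ = 3.0000, so q_2 = (-0.6667, -0.6667, 0.3333).
q_1·w_3 = (-0.5571)·0 + 0.7428·2 + 0.3714·(-2) = 0.7428; q_2·w_3 = (-0.6667)·0 + (-0.6667)·2 + 0.3333·(-2) = -2.0000.
u_3 = w_3 − 0.7428·q_1 + 2.0000·q_2 = (-0.9195, 0.1149, -1.6092).
r_{33} = ‖u_3‖ = 1.8570.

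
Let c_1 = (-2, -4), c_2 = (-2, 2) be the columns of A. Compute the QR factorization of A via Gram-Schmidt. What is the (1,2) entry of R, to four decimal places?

r_{12} = -0.8944

c_1 = (-2, -4); ‖c_1‖ = 4.4721, so q_1 = (-0.4472, -0.8944).
r_{12} = q_1·c_2 = -0.8944.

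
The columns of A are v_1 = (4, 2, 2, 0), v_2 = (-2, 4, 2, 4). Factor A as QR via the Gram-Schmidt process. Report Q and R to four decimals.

v_1 = (4, 2, 2, 0); ‖v_1‖ = 4.8990, so q_1 = (0.8165, 0.4082, 0.4082, 0.0000).
q_1·v_2 = 0.8165·(-2) + 0.4082·4 + 0.4082·2 + 0.0000·4 = 0.8165.
u_2 = v_2 − 0.8165·q_1 = (-2.6667, 3.6667, 1.6667, 4.0000).
‖u_2‖ = 6.2716, so q_2 = (-0.4252, 0.5846, 0.2657, 0.6378).

Q = [[0.8165, -0.4252], [0.4082, 0.5846], [0.4082, 0.2657], [0.0000, 0.6378]], R = [[4.8990, 0.8165], [0.0000, 6.2716]]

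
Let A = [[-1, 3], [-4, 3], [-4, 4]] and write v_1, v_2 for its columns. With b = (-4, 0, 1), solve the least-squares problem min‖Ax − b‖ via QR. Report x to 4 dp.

x = (-1.5404, -1.6398)

v_1 = (-1, -4, -4); ‖v_1‖ = 5.7446, so q_1 = (-0.1741, -0.6963, -0.6963).
q_1·v_2 = (-0.1741)·3 + (-0.6963)·3 + (-0.6963)·4 = -5.3964.
u_2 = v_2 + 5.3964·q_1 = (2.0606, -0.7576, 0.2424).
‖u_2‖ = 2.2088, so q_2 = (0.9329, -0.3430, 0.1098).
Qᵀb = (0.0000, -3.6219).
Back-substitute: x_2 = -3.6219/2.2088 = -1.6398.
x_1 = (0.0000 + 5.3964·(-1.6398))/5.7446 = -1.5404.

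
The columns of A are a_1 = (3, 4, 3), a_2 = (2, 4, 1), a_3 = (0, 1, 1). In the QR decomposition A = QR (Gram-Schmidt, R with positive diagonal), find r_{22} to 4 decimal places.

a_1 = (3, 4, 3); ‖a_1‖ = 5.8310, so e_1 = (0.5145, 0.6860, 0.5145).
e_1·a_2 = 0.5145·2 + 0.6860·4 + 0.5145·1 = 4.2875.
u_2 = a_2 − 4.2875·e_1 = (-0.2059, 1.0588, -1.2059).
r_{22} = ‖u_2‖ = 1.6179.

r_{22} = 1.6179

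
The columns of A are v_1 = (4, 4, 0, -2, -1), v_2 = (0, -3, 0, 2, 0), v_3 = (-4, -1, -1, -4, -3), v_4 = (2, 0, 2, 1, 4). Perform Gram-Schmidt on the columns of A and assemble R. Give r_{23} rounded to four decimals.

r_{23} = -3.6058

v_1 = (4, 4, 0, -2, -1); ‖v_1‖ = 6.0828, so e_1 = (0.6576, 0.6576, 0.0000, -0.3288, -0.1644).
e_1·v_2 = 0.6576·0 + 0.6576·(-3) + 0.0000·0 + (-0.3288)·2 + (-0.1644)·0 = -2.6304.
u_2 = v_2 + 2.6304·e_1 = (1.7297, -1.2703, 0.0000, 1.1351, -0.4324).
‖u_2‖ = 2.4660, so e_2 = (0.7014, -0.5151, 0.0000, 0.4603, -0.1754).
r_{23} = e_2·v_3 = -3.6058.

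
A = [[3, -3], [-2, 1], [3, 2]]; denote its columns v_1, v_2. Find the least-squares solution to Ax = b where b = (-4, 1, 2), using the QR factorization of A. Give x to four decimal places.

x = (-0.0954, 1.1802)

q_1 = v_1/‖v_1‖ = (3, -2, 3)/4.6904 = (0.6396, -0.4264, 0.6396).
r_{12} = q_1·v_2 = -1.0660.
u_2 = v_2 + 1.0660·q_1 = (-2.3182, 0.5455, 2.6818).
‖u_2‖ = 3.5866, so q_2 = (-0.6463, 0.1521, 0.7477).
Qᵀb = (-1.7056, 4.2329).
Back-substitute: x_2 = 4.2329/3.5866 = 1.1802.
x_1 = (-1.7056 + 1.0660·1.1802)/4.6904 = -0.0954.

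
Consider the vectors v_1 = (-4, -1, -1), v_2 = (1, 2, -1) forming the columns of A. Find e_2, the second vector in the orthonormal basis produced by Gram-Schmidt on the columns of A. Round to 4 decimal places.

e_2 = (-0.0517, 0.8020, -0.5950)

v_1 = (-4, -1, -1); ‖v_1‖ = 4.2426, so e_1 = (-0.9428, -0.2357, -0.2357).
e_1·v_2 = (-0.9428)·1 + (-0.2357)·2 + (-0.2357)·(-1) = -1.1785.
u_2 = v_2 + 1.1785·e_1 = (-0.1111, 1.7222, -1.2778).
‖u_2‖ = 2.1473, so e_2 = (-0.0517, 0.8020, -0.5950).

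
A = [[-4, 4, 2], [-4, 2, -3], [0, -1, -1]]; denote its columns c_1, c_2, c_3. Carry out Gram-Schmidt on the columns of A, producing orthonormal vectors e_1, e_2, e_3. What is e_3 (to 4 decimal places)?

e_3 = (0.4082, -0.4082, 0.8165)

e_1 = c_1/‖c_1‖ = (-4, -4, 0)/5.6569 = (-0.7071, -0.7071, 0.0000).
r_{12} = e_1·c_2 = -4.2426.
u_2 = c_2 + 4.2426·e_1 = (1.0000, -1.0000, -1.0000).
‖u_2‖ = 1.7321, so e_2 = (0.5774, -0.5774, -0.5774).
r_{13} = e_1·c_3 = 0.7071; r_{23} = e_2·c_3 = 3.4641.
u_3 = c_3 − 0.7071·e_1 − 3.4641·e_2 = (0.5000, -0.5000, 1.0000).
‖u_3‖ = 1.2247, so e_3 = (0.4082, -0.4082, 0.8165).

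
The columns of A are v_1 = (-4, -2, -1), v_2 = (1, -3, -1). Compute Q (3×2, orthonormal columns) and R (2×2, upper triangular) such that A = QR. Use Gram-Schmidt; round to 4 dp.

v_1 = (-4, -2, -1); ‖v_1‖ = 4.5826, so q_1 = (-0.8729, -0.4364, -0.2182).
q_1·v_2 = (-0.8729)·1 + (-0.4364)·(-3) + (-0.2182)·(-1) = 0.6547.
u_2 = v_2 − 0.6547·q_1 = (1.5714, -2.7143, -0.8571).
‖u_2‖ = 3.2514, so q_2 = (0.4833, -0.8348, -0.2636).

Q = [[-0.8729, 0.4833], [-0.4364, -0.8348], [-0.2182, -0.2636]], R = [[4.5826, 0.6547], [0.0000, 3.2514]]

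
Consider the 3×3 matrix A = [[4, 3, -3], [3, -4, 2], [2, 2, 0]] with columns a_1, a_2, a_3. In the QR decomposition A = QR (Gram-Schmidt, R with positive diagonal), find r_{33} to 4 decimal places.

r_{33} = 1.6015

e_1 = a_1/‖a_1‖ = (4, 3, 2)/5.3852 = (0.7428, 0.5571, 0.3714).
r_{12} = e_1·a_2 = 0.7428.
u_2 = a_2 − 0.7428·e_1 = (2.4483, -4.4138, 1.7241).
‖u_2‖ = 5.3337, so e_2 = (0.4590, -0.8275, 0.3233).
r_{13} = e_1·a_3 = -1.1142; r_{23} = e_2·a_3 = -3.0321.
u_3 = a_3 + 1.1142·e_1 + 3.0321·e_2 = (-0.7806, 0.1115, 1.3939).
r_{33} = ‖u_3‖ = 1.6015.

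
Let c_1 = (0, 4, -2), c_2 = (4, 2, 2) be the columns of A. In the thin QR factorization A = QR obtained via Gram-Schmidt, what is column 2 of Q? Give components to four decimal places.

q_2 = (0.8305, 0.2491, 0.4983)

c_1 = (0, 4, -2); ‖c_1‖ = 4.4721, so q_1 = (0.0000, 0.8944, -0.4472).
q_1·c_2 = 0.0000·4 + 0.8944·2 + (-0.4472)·2 = 0.8944.
u_2 = c_2 − 0.8944·q_1 = (4.0000, 1.2000, 2.4000).
‖u_2‖ = 4.8166, so q_2 = (0.8305, 0.2491, 0.4983).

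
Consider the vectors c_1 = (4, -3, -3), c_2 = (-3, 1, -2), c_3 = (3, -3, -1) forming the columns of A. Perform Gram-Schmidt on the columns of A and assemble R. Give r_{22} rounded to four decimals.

c_1 = (4, -3, -3); ‖c_1‖ = 5.8310, so e_1 = (0.6860, -0.5145, -0.5145).
e_1·c_2 = 0.6860·(-3) + (-0.5145)·1 + (-0.5145)·(-2) = -1.5435.
u_2 = c_2 + 1.5435·e_1 = (-1.9412, 0.2059, -2.7941).
r_{22} = ‖u_2‖ = 3.4085.

r_{22} = 3.4085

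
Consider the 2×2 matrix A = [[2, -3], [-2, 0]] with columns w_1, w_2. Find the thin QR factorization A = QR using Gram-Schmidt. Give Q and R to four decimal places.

q_1 = w_1/‖w_1‖ = (2, -2)/2.8284 = (0.7071, -0.7071).
r_{12} = q_1·w_2 = -2.1213.
u_2 = w_2 + 2.1213·q_1 = (-1.5000, -1.5000).
‖u_2‖ = 2.1213, so q_2 = (-0.7071, -0.7071).

Q = [[0.7071, -0.7071], [-0.7071, -0.7071]], R = [[2.8284, -2.1213], [0.0000, 2.1213]]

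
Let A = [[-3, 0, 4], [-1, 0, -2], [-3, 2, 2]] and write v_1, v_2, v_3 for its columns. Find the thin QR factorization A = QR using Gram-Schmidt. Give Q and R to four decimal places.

v_1 = (-3, -1, -3); ‖v_1‖ = 4.3589, so e_1 = (-0.6882, -0.2294, -0.6882).
e_1·v_2 = (-0.6882)·0 + (-0.2294)·0 + (-0.6882)·2 = -1.3765.
u_2 = v_2 + 1.3765·e_1 = (-0.9474, -0.3158, 1.0526).
‖u_2‖ = 1.4510, so e_2 = (-0.6529, -0.2176, 0.7255).
e_1·v_3 = (-0.6882)·4 + (-0.2294)·(-2) + (-0.6882)·2 = -3.6707; e_2·v_3 = (-0.6529)·4 + (-0.2176)·(-2) + 0.7255·2 = -0.7255.
u_3 = v_3 + 3.6707·e_1 + 0.7255·e_2 = (1.0000, -3.0000, 0.0000).
‖u_3‖ = 3.1623, so e_3 = (0.3162, -0.9487, 0.0000).

Q = [[-0.6882, -0.6529, 0.3162], [-0.2294, -0.2176, -0.9487], [-0.6882, 0.7255, 0.0000]], R = [[4.3589, -1.3765, -3.6707], [0.0000, 1.4510, -0.7255], [0.0000, 0.0000, 3.1623]]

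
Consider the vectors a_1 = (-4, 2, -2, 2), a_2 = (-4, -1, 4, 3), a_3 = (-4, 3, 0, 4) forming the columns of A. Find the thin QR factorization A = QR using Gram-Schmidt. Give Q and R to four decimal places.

a_1 = (-4, 2, -2, 2); ‖a_1‖ = 5.2915, so q_1 = (-0.7559, 0.3780, -0.3780, 0.3780).
q_1·a_2 = (-0.7559)·(-4) + 0.3780·(-1) + (-0.3780)·4 + 0.3780·3 = 2.2678.
u_2 = a_2 − 2.2678·q_1 = (-2.2857, -1.8571, 4.8571, 2.1429).
‖u_2‖ = 6.0710, so q_2 = (-0.3765, -0.3059, 0.8001, 0.3530).
q_1·a_3 = (-0.7559)·(-4) + 0.3780·3 + (-0.3780)·0 + 0.3780·4 = 5.6695; q_2·a_3 = (-0.3765)·(-4) + (-0.3059)·3 + 0.8001·0 + 0.3530·4 = 2.0001.
u_3 = a_3 − 5.6695·q_1 − 2.0001·q_2 = (1.0388, 1.4690, 0.5426, 1.1512).
‖u_3‖ = 2.2038, so q_3 = (0.4714, 0.6666, 0.2462, 0.5224).

Q = [[-0.7559, -0.3765, 0.4714], [0.3780, -0.3059, 0.6666], [-0.3780, 0.8001, 0.2462], [0.3780, 0.3530, 0.5224]], R = [[5.2915, 2.2678, 5.6695], [0.0000, 6.0710, 2.0001], [0.0000, 0.0000, 2.2038]]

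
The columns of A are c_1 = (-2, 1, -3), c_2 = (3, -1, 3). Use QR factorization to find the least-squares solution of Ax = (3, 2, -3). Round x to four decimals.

x = (6.3000, 5.2000)

e_1 = c_1/‖c_1‖ = (-2, 1, -3)/3.7417 = (-0.5345, 0.2673, -0.8018).
r_{12} = e_1·c_2 = -4.2762.
u_2 = c_2 + 4.2762·e_1 = (0.7143, 0.1429, -0.4286).
‖u_2‖ = 0.8452, so e_2 = (0.8452, 0.1690, -0.5071).
Qᵀb = (1.3363, 4.3948).
Back-substitute: x_2 = 4.3948/0.8452 = 5.2000.
x_1 = (1.3363 + 4.2762·5.2000)/3.7417 = 6.3000.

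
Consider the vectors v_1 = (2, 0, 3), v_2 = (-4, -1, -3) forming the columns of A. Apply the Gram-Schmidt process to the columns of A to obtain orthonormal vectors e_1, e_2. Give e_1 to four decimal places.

e_1 = (0.5547, 0.0000, 0.8321)

v_1 = (2, 0, 3); ‖v_1‖ = 3.6056, so e_1 = (0.5547, 0.0000, 0.8321).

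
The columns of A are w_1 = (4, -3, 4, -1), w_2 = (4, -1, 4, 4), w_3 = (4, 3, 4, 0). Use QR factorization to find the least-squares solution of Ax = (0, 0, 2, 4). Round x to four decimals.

x = (-0.4643, 0.8839, -0.1696)

q_1 = w_1/‖w_1‖ = (4, -3, 4, -1)/6.4807 = (0.6172, -0.4629, 0.6172, -0.1543).
r_{12} = q_1·w_2 = 4.7834.
u_2 = w_2 − 4.7834·q_1 = (1.0476, 1.2143, 1.0476, 4.7381).
‖u_2‖ = 5.1107, so q_2 = (0.2050, 0.2376, 0.2050, 0.9271).
r_{13} = q_1·w_3 = 3.5490; r_{23} = q_2·w_3 = 2.3527.
u_3 = w_3 − 3.5490·q_1 − 2.3527·q_2 = (1.3273, 4.0839, 1.3273, -1.6335).
‖u_3‖ = 4.7822, so q_3 = (0.2775, 0.8540, 0.2775, -0.3416).
Qᵀb = (0.6172, 4.1184, -0.8113).
Back-substitute: x_3 = -0.8113/4.7822 = -0.1696.
x_2 = (4.1184 − 2.3527·(-0.1696))/5.1107 = 0.8839.
x_1 = (0.6172 − 4.7834·0.8839 − 3.5490·(-0.1696))/6.4807 = -0.4643.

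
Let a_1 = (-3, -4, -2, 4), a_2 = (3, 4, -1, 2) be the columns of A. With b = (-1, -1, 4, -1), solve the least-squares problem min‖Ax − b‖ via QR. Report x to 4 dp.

a_1 = (-3, -4, -2, 4); ‖a_1‖ = 6.7082, so e_1 = (-0.4472, -0.5963, -0.2981, 0.5963).
e_1·a_2 = (-0.4472)·3 + (-0.5963)·4 + (-0.2981)·(-1) + 0.5963·2 = -2.2361.
u_2 = a_2 + 2.2361·e_1 = (2.0000, 2.6667, -1.6667, 3.3333).
‖u_2‖ = 5.0000, so e_2 = (0.4000, 0.5333, -0.3333, 0.6667).
Qᵀb = (-0.7454, -2.9333).
Back-substitute: x_2 = -2.9333/5.0000 = -0.5867.
x_1 = (-0.7454 + 2.2361·(-0.5867))/6.7082 = -0.3067.

x = (-0.3067, -0.5867)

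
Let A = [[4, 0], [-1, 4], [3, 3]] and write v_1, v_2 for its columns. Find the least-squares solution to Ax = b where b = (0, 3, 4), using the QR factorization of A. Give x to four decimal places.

x = (0.1680, 0.9264)

q_1 = v_1/‖v_1‖ = (4, -1, 3)/5.0990 = (0.7845, -0.1961, 0.5883).
r_{12} = q_1·v_2 = 0.9806.
u_2 = v_2 − 0.9806·q_1 = (-0.7692, 4.1923, 2.4231).
‖u_2‖ = 4.9029, so q_2 = (-0.1569, 0.8551, 0.4942).
Qᵀb = (1.7650, 4.5420).
Back-substitute: x_2 = 4.5420/4.9029 = 0.9264.
x_1 = (1.7650 − 0.9806·0.9264)/5.0990 = 0.1680.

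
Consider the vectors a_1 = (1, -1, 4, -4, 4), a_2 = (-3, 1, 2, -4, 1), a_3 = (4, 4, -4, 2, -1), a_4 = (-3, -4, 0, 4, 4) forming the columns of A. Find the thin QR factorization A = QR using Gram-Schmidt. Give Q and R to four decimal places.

Q = [[0.1414, -0.7885, 0.4520, -0.3877], [-0.1414, 0.3353, 0.7824, 0.1011], [0.5657, 0.0181, -0.3103, -0.3023], [-0.5657, -0.4713, -0.2671, 0.3613], [0.5657, -0.2084, 0.1258, 0.7858]], R = [[7.0711, 3.3941, -3.9598, 0.1414], [0.0000, 4.4136, -2.6192, -1.6948], [0.0000, 0.0000, 5.5191, -5.0514], [0.0000, 0.0000, 0.0000, 5.3471]]

e_1 = a_1/‖a_1‖ = (1, -1, 4, -4, 4)/7.0711 = (0.1414, -0.1414, 0.5657, -0.5657, 0.5657).
r_{12} = e_1·a_2 = 3.3941.
u_2 = a_2 − 3.3941·e_1 = (-3.4800, 1.4800, 0.0800, -2.0800, -0.9200).
‖u_2‖ = 4.4136, so e_2 = (-0.7885, 0.3353, 0.0181, -0.4713, -0.2084).
r_{13} = e_1·a_3 = -3.9598; r_{23} = e_2·a_3 = -2.6192.
u_3 = a_3 + 3.9598·e_1 + 2.6192·e_2 = (2.4949, 4.3183, -1.7125, -1.4743, 0.6940).
‖u_3‖ = 5.5191, so e_3 = (0.4520, 0.7824, -0.3103, -0.2671, 0.1258).
r_{14} = e_1·a_4 = 0.1414; r_{24} = e_2·a_4 = -1.6948; r_{34} = e_3·a_4 = -5.0514.
u_4 = a_4 − 0.1414·e_1 + 1.6948·e_2 + 5.0514·e_3 = (-2.0728, 0.5406, -1.6167, 1.9319, 4.2020).
‖u_4‖ = 5.3471, so e_4 = (-0.3877, 0.1011, -0.3023, 0.3613, 0.7858).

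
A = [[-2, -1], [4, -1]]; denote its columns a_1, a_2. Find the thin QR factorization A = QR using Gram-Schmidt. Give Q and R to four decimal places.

Q = [[-0.4472, -0.8944], [0.8944, -0.4472]], R = [[4.4721, -0.4472], [0.0000, 1.3416]]

a_1 = (-2, 4); ‖a_1‖ = 4.4721, so e_1 = (-0.4472, 0.8944).
e_1·a_2 = (-0.4472)·(-1) + 0.8944·(-1) = -0.4472.
u_2 = a_2 + 0.4472·e_1 = (-1.2000, -0.6000).
‖u_2‖ = 1.3416, so e_2 = (-0.8944, -0.4472).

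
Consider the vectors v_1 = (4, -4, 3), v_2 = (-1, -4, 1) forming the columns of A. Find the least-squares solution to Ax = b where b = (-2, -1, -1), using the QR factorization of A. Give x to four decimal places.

v_1 = (4, -4, 3); ‖v_1‖ = 6.4031, so e_1 = (0.6247, -0.6247, 0.4685).
e_1·v_2 = 0.6247·(-1) + (-0.6247)·(-4) + 0.4685·1 = 2.3426.
u_2 = v_2 − 2.3426·e_1 = (-2.4634, -2.5366, -0.0976).
‖u_2‖ = 3.5373, so e_2 = (-0.6964, -0.7171, -0.0276).
Qᵀb = (-1.0932, 2.1375).
Back-substitute: x_2 = 2.1375/3.5373 = 0.6043.
x_1 = (-1.0932 − 2.3426·0.6043)/6.4031 = -0.3918.

x = (-0.3918, 0.6043)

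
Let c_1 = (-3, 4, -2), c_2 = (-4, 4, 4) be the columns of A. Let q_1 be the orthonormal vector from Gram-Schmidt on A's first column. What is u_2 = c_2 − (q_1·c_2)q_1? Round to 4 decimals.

c_1 = (-3, 4, -2); ‖c_1‖ = 5.3852, so q_1 = (-0.5571, 0.7428, -0.3714).
q_1·c_2 = (-0.5571)·(-4) + 0.7428·4 + (-0.3714)·4 = 3.7139.
u_2 = c_2 − 3.7139·q_1 = (-1.9310, 1.2414, 5.3793).

u_2 = (-1.9310, 1.2414, 5.3793)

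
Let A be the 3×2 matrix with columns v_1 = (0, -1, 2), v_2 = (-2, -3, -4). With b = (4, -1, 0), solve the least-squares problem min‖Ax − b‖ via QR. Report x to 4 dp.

x = (0.0333, -0.1667)

e_1 = v_1/‖v_1‖ = (0, -1, 2)/2.2361 = (0.0000, -0.4472, 0.8944).
r_{12} = e_1·v_2 = -2.2361.
u_2 = v_2 + 2.2361·e_1 = (-2.0000, -4.0000, -2.0000).
‖u_2‖ = 4.8990, so e_2 = (-0.4082, -0.8165, -0.4082).
Qᵀb = (0.4472, -0.8165).
Back-substitute: x_2 = -0.8165/4.8990 = -0.1667.
x_1 = (0.4472 + 2.2361·(-0.1667))/2.2361 = 0.0333.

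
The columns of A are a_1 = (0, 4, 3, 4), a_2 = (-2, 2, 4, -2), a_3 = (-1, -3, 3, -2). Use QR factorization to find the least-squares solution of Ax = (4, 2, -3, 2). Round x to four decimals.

x = (0.1189, -0.4650, -0.7005)

q_1 = a_1/‖a_1‖ = (0, 4, 3, 4)/6.4031 = (0.0000, 0.6247, 0.4685, 0.6247).
r_{12} = q_1·a_2 = 1.8741.
u_2 = a_2 − 1.8741·q_1 = (-2.0000, 0.8293, 3.1220, -3.1707).
‖u_2‖ = 4.9485, so q_2 = (-0.4042, 0.1676, 0.6309, -0.6407).
r_{13} = q_1·a_3 = -1.7179; r_{23} = q_2·a_3 = 3.0756.
u_3 = a_3 + 1.7179·q_1 − 3.0756·q_2 = (0.2430, -2.4422, 1.8645, 1.0438).
‖u_3‖ = 3.2542, so q_3 = (0.0747, -0.7505, 0.5730, 0.3208).
Qᵀb = (1.0932, -4.4556, -2.2796).
Back-substitute: x_3 = -2.2796/3.2542 = -0.7005.
x_2 = (-4.4556 − 3.0756·(-0.7005))/4.9485 = -0.4650.
x_1 = (1.0932 − 1.8741·(-0.4650) + 1.7179·(-0.7005))/6.4031 = 0.1189.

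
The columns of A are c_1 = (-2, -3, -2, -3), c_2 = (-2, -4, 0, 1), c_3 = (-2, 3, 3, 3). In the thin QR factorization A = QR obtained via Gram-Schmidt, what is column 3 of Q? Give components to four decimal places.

e_3 = (-0.8569, 0.4170, 0.2996, -0.0455)

c_1 = (-2, -3, -2, -3); ‖c_1‖ = 5.0990, so e_1 = (-0.3922, -0.5883, -0.3922, -0.5883).
e_1·c_2 = (-0.3922)·(-2) + (-0.5883)·(-4) + (-0.3922)·0 + (-0.5883)·1 = 2.5495.
u_2 = c_2 − 2.5495·e_1 = (-1.0000, -2.5000, 1.0000, 2.5000).
‖u_2‖ = 3.8079, so e_2 = (-0.2626, -0.6565, 0.2626, 0.6565).
e_1·c_3 = (-0.3922)·(-2) + (-0.5883)·3 + (-0.3922)·3 + (-0.5883)·3 = -3.9223; e_2·c_3 = (-0.2626)·(-2) + (-0.6565)·3 + 0.2626·3 + 0.6565·3 = 1.3131.
u_3 = c_3 + 3.9223·e_1 − 1.3131·e_2 = (-3.1936, 1.5544, 1.1167, -0.1698).
‖u_3‖ = 3.7271, so e_3 = (-0.8569, 0.4170, 0.2996, -0.0455).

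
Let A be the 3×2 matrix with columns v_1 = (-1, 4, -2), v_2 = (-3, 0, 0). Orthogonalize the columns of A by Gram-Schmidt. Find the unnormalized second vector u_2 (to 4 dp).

e_1 = v_1/‖v_1‖ = (-1, 4, -2)/4.5826 = (-0.2182, 0.8729, -0.4364).
r_{12} = e_1·v_2 = 0.6547.
u_2 = v_2 − 0.6547·e_1 = (-2.8571, -0.5714, 0.2857).

u_2 = (-2.8571, -0.5714, 0.2857)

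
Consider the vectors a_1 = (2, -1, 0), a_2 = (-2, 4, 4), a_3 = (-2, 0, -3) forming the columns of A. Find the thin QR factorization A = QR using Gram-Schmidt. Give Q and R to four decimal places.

Q = [[0.8944, 0.2491, 0.3714], [-0.4472, 0.4983, 0.7428], [0.0000, 0.8305, -0.5571]], R = [[2.2361, -3.5777, -1.7889], [0.0000, 4.8166, -2.9896], [0.0000, 0.0000, 0.9285]]

q_1 = a_1/‖a_1‖ = (2, -1, 0)/2.2361 = (0.8944, -0.4472, 0.0000).
r_{12} = q_1·a_2 = -3.5777.
u_2 = a_2 + 3.5777·q_1 = (1.2000, 2.4000, 4.0000).
‖u_2‖ = 4.8166, so q_2 = (0.2491, 0.4983, 0.8305).
r_{13} = q_1·a_3 = -1.7889; r_{23} = q_2·a_3 = -2.9896.
u_3 = a_3 + 1.7889·q_1 + 2.9896·q_2 = (0.3448, 0.6897, -0.5172).
‖u_3‖ = 0.9285, so q_3 = (0.3714, 0.7428, -0.5571).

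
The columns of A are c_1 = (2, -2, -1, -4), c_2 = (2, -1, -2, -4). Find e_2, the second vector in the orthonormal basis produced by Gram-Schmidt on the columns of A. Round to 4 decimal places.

e_2 = (0.0571, 0.6571, -0.7429, -0.1143)

c_1 = (2, -2, -1, -4); ‖c_1‖ = 5.0000, so e_1 = (0.4000, -0.4000, -0.2000, -0.8000).
e_1·c_2 = 0.4000·2 + (-0.4000)·(-1) + (-0.2000)·(-2) + (-0.8000)·(-4) = 4.8000.
u_2 = c_2 − 4.8000·e_1 = (0.0800, 0.9200, -1.0400, -0.1600).
‖u_2‖ = 1.4000, so e_2 = (0.0571, 0.6571, -0.7429, -0.1143).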